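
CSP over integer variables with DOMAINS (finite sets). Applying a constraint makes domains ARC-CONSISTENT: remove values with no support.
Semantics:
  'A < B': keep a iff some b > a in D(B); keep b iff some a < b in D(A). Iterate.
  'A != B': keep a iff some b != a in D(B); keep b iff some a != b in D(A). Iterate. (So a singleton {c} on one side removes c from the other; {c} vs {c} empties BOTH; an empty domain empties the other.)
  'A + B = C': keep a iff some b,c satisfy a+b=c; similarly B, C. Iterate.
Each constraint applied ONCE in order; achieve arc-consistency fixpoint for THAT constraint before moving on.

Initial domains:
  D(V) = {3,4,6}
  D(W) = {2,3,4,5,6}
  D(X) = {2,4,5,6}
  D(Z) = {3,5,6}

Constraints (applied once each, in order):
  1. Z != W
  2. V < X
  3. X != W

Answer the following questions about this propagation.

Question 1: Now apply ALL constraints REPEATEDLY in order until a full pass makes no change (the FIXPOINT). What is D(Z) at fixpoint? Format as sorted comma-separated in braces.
Answer: {3,5,6}

Derivation:
pass 0 (initial): D(Z)={3,5,6}
pass 1: V {3,4,6}->{3,4}; X {2,4,5,6}->{4,5,6}
pass 2: no change
Fixpoint after 2 passes: D(Z) = {3,5,6}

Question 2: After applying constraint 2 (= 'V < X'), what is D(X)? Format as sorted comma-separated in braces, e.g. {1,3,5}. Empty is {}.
Answer: {4,5,6}

Derivation:
Constraint 1 (Z != W) on D(Z)={3,5,6} D(W)={2,3,4,5,6}: no change
Constraint 2 (V < X) on D(V)={3,4,6} D(X)={2,4,5,6}: V {3,4,6}->{3,4}; X {2,4,5,6}->{4,5,6}
So after constraint 2: D(X) = {4,5,6}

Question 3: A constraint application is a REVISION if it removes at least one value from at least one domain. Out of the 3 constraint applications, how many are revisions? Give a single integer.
Constraint 1 (Z != W) on D(Z)={3,5,6} D(W)={2,3,4,5,6}: no change => not a revision
Constraint 2 (V < X) on D(V)={3,4,6} D(X)={2,4,5,6}: V {3,4,6}->{3,4}; X {2,4,5,6}->{4,5,6} => REVISION
Constraint 3 (X != W) on D(X)={4,5,6} D(W)={2,3,4,5,6}: no change => not a revision
Total revisions = 1

Answer: 1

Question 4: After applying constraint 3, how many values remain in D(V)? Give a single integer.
Answer: 2

Derivation:
Constraint 1 (Z != W) on D(Z)={3,5,6} D(W)={2,3,4,5,6}: no change
Constraint 2 (V < X) on D(V)={3,4,6} D(X)={2,4,5,6}: V {3,4,6}->{3,4}; X {2,4,5,6}->{4,5,6}
Constraint 3 (X != W) on D(X)={4,5,6} D(W)={2,3,4,5,6}: no change
So after constraint 3: D(V)={3,4}, size = 2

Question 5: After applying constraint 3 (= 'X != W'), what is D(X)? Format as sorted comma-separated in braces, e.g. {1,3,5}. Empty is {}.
Answer: {4,5,6}

Derivation:
Constraint 1 (Z != W) on D(Z)={3,5,6} D(W)={2,3,4,5,6}: no change
Constraint 2 (V < X) on D(V)={3,4,6} D(X)={2,4,5,6}: V {3,4,6}->{3,4}; X {2,4,5,6}->{4,5,6}
Constraint 3 (X != W) on D(X)={4,5,6} D(W)={2,3,4,5,6}: no change
So after constraint 3: D(X) = {4,5,6}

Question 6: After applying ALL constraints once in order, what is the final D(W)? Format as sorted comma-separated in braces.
Answer: {2,3,4,5,6}

Derivation:
Constraint 1 (Z != W) on D(Z)={3,5,6} D(W)={2,3,4,5,6}: no change
Constraint 2 (V < X) on D(V)={3,4,6} D(X)={2,4,5,6}: V {3,4,6}->{3,4}; X {2,4,5,6}->{4,5,6}
Constraint 3 (X != W) on D(X)={4,5,6} D(W)={2,3,4,5,6}: no change
So after all 3 constraints: D(W) = {2,3,4,5,6}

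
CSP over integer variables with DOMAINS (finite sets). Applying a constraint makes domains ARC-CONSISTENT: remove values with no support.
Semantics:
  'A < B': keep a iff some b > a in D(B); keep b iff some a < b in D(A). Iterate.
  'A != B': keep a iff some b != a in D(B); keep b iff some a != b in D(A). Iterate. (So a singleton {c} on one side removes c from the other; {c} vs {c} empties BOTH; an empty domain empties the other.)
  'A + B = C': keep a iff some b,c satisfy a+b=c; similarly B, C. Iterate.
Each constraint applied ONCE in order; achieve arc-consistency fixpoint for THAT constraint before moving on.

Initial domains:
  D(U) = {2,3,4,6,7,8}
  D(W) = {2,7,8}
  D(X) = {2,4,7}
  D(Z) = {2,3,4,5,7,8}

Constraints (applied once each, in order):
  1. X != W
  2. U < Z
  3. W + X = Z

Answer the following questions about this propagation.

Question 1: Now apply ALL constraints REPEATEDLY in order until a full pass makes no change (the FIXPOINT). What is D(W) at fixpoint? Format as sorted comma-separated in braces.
Answer: {}

Derivation:
pass 0 (initial): D(W)={2,7,8}
pass 1: U {2,3,4,6,7,8}->{2,3,4,6,7}; W {2,7,8}->{2}; X {2,4,7}->{2}; Z {2,3,4,5,7,8}->{4}
pass 2: U {2,3,4,6,7}->{2,3}; W {2}->{}; X {2}->{}; Z {4}->{}
pass 3: U {2,3}->{}
pass 4: no change
Fixpoint after 4 passes: D(W) = {}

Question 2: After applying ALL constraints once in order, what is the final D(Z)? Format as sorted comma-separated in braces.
Answer: {4}

Derivation:
Constraint 1 (X != W) on D(X)={2,4,7} D(W)={2,7,8}: no change
Constraint 2 (U < Z) on D(U)={2,3,4,6,7,8} D(Z)={2,3,4,5,7,8}: U {2,3,4,6,7,8}->{2,3,4,6,7}; Z {2,3,4,5,7,8}->{3,4,5,7,8}
Constraint 3 (W + X = Z) on D(W)={2,7,8} D(X)={2,4,7} D(Z)={3,4,5,7,8}: W {2,7,8}->{2}; X {2,4,7}->{2}; Z {3,4,5,7,8}->{4}
So after all 3 constraints: D(Z) = {4}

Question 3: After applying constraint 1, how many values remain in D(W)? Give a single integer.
Answer: 3

Derivation:
Constraint 1 (X != W) on D(X)={2,4,7} D(W)={2,7,8}: no change
So after constraint 1: D(W)={2,7,8}, size = 3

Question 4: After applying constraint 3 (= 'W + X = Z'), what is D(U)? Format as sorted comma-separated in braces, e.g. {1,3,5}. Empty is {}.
Answer: {2,3,4,6,7}

Derivation:
Constraint 1 (X != W) on D(X)={2,4,7} D(W)={2,7,8}: no change
Constraint 2 (U < Z) on D(U)={2,3,4,6,7,8} D(Z)={2,3,4,5,7,8}: U {2,3,4,6,7,8}->{2,3,4,6,7}; Z {2,3,4,5,7,8}->{3,4,5,7,8}
Constraint 3 (W + X = Z) on D(W)={2,7,8} D(X)={2,4,7} D(Z)={3,4,5,7,8}: W {2,7,8}->{2}; X {2,4,7}->{2}; Z {3,4,5,7,8}->{4}
So after constraint 3: D(U) = {2,3,4,6,7}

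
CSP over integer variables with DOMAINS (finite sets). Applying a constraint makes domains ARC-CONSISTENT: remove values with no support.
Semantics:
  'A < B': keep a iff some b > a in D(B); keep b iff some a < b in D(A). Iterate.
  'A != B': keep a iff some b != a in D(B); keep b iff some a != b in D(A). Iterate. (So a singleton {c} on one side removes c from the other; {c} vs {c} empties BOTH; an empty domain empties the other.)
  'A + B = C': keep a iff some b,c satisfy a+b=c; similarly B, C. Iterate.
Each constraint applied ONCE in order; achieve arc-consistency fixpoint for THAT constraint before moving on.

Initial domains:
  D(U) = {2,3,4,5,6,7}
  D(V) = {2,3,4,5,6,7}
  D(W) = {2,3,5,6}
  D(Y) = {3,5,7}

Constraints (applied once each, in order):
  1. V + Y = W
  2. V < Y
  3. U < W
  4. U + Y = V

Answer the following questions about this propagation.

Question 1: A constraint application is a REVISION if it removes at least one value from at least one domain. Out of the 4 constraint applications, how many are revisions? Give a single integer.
Answer: 4

Derivation:
Constraint 1 (V + Y = W) on D(V)={2,3,4,5,6,7} D(Y)={3,5,7} D(W)={2,3,5,6}: V {2,3,4,5,6,7}->{2,3}; Y {3,5,7}->{3}; W {2,3,5,6}->{5,6} => REVISION
Constraint 2 (V < Y) on D(V)={2,3} D(Y)={3}: V {2,3}->{2} => REVISION
Constraint 3 (U < W) on D(U)={2,3,4,5,6,7} D(W)={5,6}: U {2,3,4,5,6,7}->{2,3,4,5} => REVISION
Constraint 4 (U + Y = V) on D(U)={2,3,4,5} D(Y)={3} D(V)={2}: U {2,3,4,5}->{}; Y {3}->{}; V {2}->{} => REVISION
Total revisions = 4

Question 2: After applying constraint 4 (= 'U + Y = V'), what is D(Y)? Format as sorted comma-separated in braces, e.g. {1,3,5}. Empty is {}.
Answer: {}

Derivation:
Constraint 1 (V + Y = W) on D(V)={2,3,4,5,6,7} D(Y)={3,5,7} D(W)={2,3,5,6}: V {2,3,4,5,6,7}->{2,3}; Y {3,5,7}->{3}; W {2,3,5,6}->{5,6}
Constraint 2 (V < Y) on D(V)={2,3} D(Y)={3}: V {2,3}->{2}
Constraint 3 (U < W) on D(U)={2,3,4,5,6,7} D(W)={5,6}: U {2,3,4,5,6,7}->{2,3,4,5}
Constraint 4 (U + Y = V) on D(U)={2,3,4,5} D(Y)={3} D(V)={2}: U {2,3,4,5}->{}; Y {3}->{}; V {2}->{}
So after constraint 4: D(Y) = {}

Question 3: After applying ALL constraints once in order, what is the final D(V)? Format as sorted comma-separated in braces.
Constraint 1 (V + Y = W) on D(V)={2,3,4,5,6,7} D(Y)={3,5,7} D(W)={2,3,5,6}: V {2,3,4,5,6,7}->{2,3}; Y {3,5,7}->{3}; W {2,3,5,6}->{5,6}
Constraint 2 (V < Y) on D(V)={2,3} D(Y)={3}: V {2,3}->{2}
Constraint 3 (U < W) on D(U)={2,3,4,5,6,7} D(W)={5,6}: U {2,3,4,5,6,7}->{2,3,4,5}
Constraint 4 (U + Y = V) on D(U)={2,3,4,5} D(Y)={3} D(V)={2}: U {2,3,4,5}->{}; Y {3}->{}; V {2}->{}
So after all 4 constraints: D(V) = {}

Answer: {}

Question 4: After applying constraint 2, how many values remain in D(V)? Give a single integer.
Constraint 1 (V + Y = W) on D(V)={2,3,4,5,6,7} D(Y)={3,5,7} D(W)={2,3,5,6}: V {2,3,4,5,6,7}->{2,3}; Y {3,5,7}->{3}; W {2,3,5,6}->{5,6}
Constraint 2 (V < Y) on D(V)={2,3} D(Y)={3}: V {2,3}->{2}
So after constraint 2: D(V)={2}, size = 1

Answer: 1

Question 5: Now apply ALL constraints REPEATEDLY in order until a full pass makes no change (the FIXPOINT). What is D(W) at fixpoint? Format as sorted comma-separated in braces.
pass 0 (initial): D(W)={2,3,5,6}
pass 1: U {2,3,4,5,6,7}->{}; V {2,3,4,5,6,7}->{}; W {2,3,5,6}->{5,6}; Y {3,5,7}->{}
pass 2: W {5,6}->{}
pass 3: no change
Fixpoint after 3 passes: D(W) = {}

Answer: {}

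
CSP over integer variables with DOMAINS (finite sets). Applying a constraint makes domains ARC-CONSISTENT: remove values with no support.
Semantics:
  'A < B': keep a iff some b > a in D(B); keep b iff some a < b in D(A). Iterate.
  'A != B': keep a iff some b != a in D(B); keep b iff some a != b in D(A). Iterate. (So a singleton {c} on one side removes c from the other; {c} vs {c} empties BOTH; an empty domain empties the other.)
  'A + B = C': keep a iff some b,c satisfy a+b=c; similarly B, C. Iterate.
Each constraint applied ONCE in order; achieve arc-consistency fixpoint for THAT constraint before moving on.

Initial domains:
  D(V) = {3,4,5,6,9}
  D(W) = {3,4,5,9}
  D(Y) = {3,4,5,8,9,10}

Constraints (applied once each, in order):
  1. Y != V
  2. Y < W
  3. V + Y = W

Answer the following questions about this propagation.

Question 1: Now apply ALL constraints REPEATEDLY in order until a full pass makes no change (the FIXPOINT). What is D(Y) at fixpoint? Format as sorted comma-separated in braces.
pass 0 (initial): D(Y)={3,4,5,8,9,10}
pass 1: V {3,4,5,6,9}->{4,5,6}; W {3,4,5,9}->{9}; Y {3,4,5,8,9,10}->{3,4,5}
pass 2: no change
Fixpoint after 2 passes: D(Y) = {3,4,5}

Answer: {3,4,5}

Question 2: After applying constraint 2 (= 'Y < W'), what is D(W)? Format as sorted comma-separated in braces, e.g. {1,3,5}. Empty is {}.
Constraint 1 (Y != V) on D(Y)={3,4,5,8,9,10} D(V)={3,4,5,6,9}: no change
Constraint 2 (Y < W) on D(Y)={3,4,5,8,9,10} D(W)={3,4,5,9}: Y {3,4,5,8,9,10}->{3,4,5,8}; W {3,4,5,9}->{4,5,9}
So after constraint 2: D(W) = {4,5,9}

Answer: {4,5,9}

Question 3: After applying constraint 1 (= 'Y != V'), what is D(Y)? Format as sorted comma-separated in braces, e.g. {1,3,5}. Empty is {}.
Constraint 1 (Y != V) on D(Y)={3,4,5,8,9,10} D(V)={3,4,5,6,9}: no change
So after constraint 1: D(Y) = {3,4,5,8,9,10}

Answer: {3,4,5,8,9,10}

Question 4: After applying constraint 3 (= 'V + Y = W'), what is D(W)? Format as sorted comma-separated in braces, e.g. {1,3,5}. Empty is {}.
Answer: {9}

Derivation:
Constraint 1 (Y != V) on D(Y)={3,4,5,8,9,10} D(V)={3,4,5,6,9}: no change
Constraint 2 (Y < W) on D(Y)={3,4,5,8,9,10} D(W)={3,4,5,9}: Y {3,4,5,8,9,10}->{3,4,5,8}; W {3,4,5,9}->{4,5,9}
Constraint 3 (V + Y = W) on D(V)={3,4,5,6,9} D(Y)={3,4,5,8} D(W)={4,5,9}: V {3,4,5,6,9}->{4,5,6}; Y {3,4,5,8}->{3,4,5}; W {4,5,9}->{9}
So after constraint 3: D(W) = {9}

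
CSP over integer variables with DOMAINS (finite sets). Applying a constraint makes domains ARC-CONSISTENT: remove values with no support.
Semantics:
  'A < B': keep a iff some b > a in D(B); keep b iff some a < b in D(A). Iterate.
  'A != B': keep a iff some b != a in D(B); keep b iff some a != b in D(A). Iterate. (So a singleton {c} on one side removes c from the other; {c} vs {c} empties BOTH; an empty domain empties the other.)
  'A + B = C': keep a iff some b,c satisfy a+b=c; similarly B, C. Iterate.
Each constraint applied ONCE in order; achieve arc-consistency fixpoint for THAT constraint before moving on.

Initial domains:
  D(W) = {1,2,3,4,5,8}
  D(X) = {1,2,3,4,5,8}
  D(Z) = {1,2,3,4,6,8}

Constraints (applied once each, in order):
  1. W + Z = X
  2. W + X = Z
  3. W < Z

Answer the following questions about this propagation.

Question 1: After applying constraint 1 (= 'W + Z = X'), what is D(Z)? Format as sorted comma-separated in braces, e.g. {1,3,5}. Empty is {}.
Constraint 1 (W + Z = X) on D(W)={1,2,3,4,5,8} D(Z)={1,2,3,4,6,8} D(X)={1,2,3,4,5,8}: W {1,2,3,4,5,8}->{1,2,3,4,5}; Z {1,2,3,4,6,8}->{1,2,3,4,6}; X {1,2,3,4,5,8}->{2,3,4,5,8}
So after constraint 1: D(Z) = {1,2,3,4,6}

Answer: {1,2,3,4,6}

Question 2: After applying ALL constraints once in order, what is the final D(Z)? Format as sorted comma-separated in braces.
Constraint 1 (W + Z = X) on D(W)={1,2,3,4,5,8} D(Z)={1,2,3,4,6,8} D(X)={1,2,3,4,5,8}: W {1,2,3,4,5,8}->{1,2,3,4,5}; Z {1,2,3,4,6,8}->{1,2,3,4,6}; X {1,2,3,4,5,8}->{2,3,4,5,8}
Constraint 2 (W + X = Z) on D(W)={1,2,3,4,5} D(X)={2,3,4,5,8} D(Z)={1,2,3,4,6}: W {1,2,3,4,5}->{1,2,3,4}; X {2,3,4,5,8}->{2,3,4,5}; Z {1,2,3,4,6}->{3,4,6}
Constraint 3 (W < Z) on D(W)={1,2,3,4} D(Z)={3,4,6}: no change
So after all 3 constraints: D(Z) = {3,4,6}

Answer: {3,4,6}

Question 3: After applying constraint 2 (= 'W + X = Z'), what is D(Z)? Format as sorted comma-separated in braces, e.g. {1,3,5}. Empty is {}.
Answer: {3,4,6}

Derivation:
Constraint 1 (W + Z = X) on D(W)={1,2,3,4,5,8} D(Z)={1,2,3,4,6,8} D(X)={1,2,3,4,5,8}: W {1,2,3,4,5,8}->{1,2,3,4,5}; Z {1,2,3,4,6,8}->{1,2,3,4,6}; X {1,2,3,4,5,8}->{2,3,4,5,8}
Constraint 2 (W + X = Z) on D(W)={1,2,3,4,5} D(X)={2,3,4,5,8} D(Z)={1,2,3,4,6}: W {1,2,3,4,5}->{1,2,3,4}; X {2,3,4,5,8}->{2,3,4,5}; Z {1,2,3,4,6}->{3,4,6}
So after constraint 2: D(Z) = {3,4,6}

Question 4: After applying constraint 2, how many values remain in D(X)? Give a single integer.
Answer: 4

Derivation:
Constraint 1 (W + Z = X) on D(W)={1,2,3,4,5,8} D(Z)={1,2,3,4,6,8} D(X)={1,2,3,4,5,8}: W {1,2,3,4,5,8}->{1,2,3,4,5}; Z {1,2,3,4,6,8}->{1,2,3,4,6}; X {1,2,3,4,5,8}->{2,3,4,5,8}
Constraint 2 (W + X = Z) on D(W)={1,2,3,4,5} D(X)={2,3,4,5,8} D(Z)={1,2,3,4,6}: W {1,2,3,4,5}->{1,2,3,4}; X {2,3,4,5,8}->{2,3,4,5}; Z {1,2,3,4,6}->{3,4,6}
So after constraint 2: D(X)={2,3,4,5}, size = 4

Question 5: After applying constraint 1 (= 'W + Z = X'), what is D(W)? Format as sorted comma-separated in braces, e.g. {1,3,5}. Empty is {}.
Answer: {1,2,3,4,5}

Derivation:
Constraint 1 (W + Z = X) on D(W)={1,2,3,4,5,8} D(Z)={1,2,3,4,6,8} D(X)={1,2,3,4,5,8}: W {1,2,3,4,5,8}->{1,2,3,4,5}; Z {1,2,3,4,6,8}->{1,2,3,4,6}; X {1,2,3,4,5,8}->{2,3,4,5,8}
So after constraint 1: D(W) = {1,2,3,4,5}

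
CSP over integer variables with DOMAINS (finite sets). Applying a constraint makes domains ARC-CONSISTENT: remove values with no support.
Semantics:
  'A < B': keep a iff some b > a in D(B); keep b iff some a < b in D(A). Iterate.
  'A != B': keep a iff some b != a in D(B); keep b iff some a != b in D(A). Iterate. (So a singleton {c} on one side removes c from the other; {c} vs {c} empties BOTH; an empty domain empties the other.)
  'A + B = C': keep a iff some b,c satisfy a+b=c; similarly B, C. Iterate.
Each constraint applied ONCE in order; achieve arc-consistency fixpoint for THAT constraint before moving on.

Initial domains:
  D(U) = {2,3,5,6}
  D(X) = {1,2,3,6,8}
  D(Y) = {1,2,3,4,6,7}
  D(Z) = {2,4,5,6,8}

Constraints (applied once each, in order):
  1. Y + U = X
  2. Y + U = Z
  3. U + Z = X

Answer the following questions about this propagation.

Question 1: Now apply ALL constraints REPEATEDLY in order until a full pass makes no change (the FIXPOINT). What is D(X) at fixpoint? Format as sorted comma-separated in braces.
pass 0 (initial): D(X)={1,2,3,6,8}
pass 1: U {2,3,5,6}->{2,3}; X {1,2,3,6,8}->{6,8}; Y {1,2,3,4,6,7}->{1,2,3,4,6}; Z {2,4,5,6,8}->{4,5,6}
pass 2: X {6,8}->{8}; Y {1,2,3,4,6}->{3,4}; Z {4,5,6}->{5,6}
pass 3: U {2,3}->{}; X {8}->{}; Y {3,4}->{}; Z {5,6}->{}
pass 4: no change
Fixpoint after 4 passes: D(X) = {}

Answer: {}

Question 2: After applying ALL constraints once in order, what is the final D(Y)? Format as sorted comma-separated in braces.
Constraint 1 (Y + U = X) on D(Y)={1,2,3,4,6,7} D(U)={2,3,5,6} D(X)={1,2,3,6,8}: Y {1,2,3,4,6,7}->{1,2,3,4,6}; X {1,2,3,6,8}->{3,6,8}
Constraint 2 (Y + U = Z) on D(Y)={1,2,3,4,6} D(U)={2,3,5,6} D(Z)={2,4,5,6,8}: Z {2,4,5,6,8}->{4,5,6,8}
Constraint 3 (U + Z = X) on D(U)={2,3,5,6} D(Z)={4,5,6,8} D(X)={3,6,8}: U {2,3,5,6}->{2,3}; Z {4,5,6,8}->{4,5,6}; X {3,6,8}->{6,8}
So after all 3 constraints: D(Y) = {1,2,3,4,6}

Answer: {1,2,3,4,6}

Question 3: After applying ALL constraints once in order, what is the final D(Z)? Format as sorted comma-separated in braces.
Answer: {4,5,6}

Derivation:
Constraint 1 (Y + U = X) on D(Y)={1,2,3,4,6,7} D(U)={2,3,5,6} D(X)={1,2,3,6,8}: Y {1,2,3,4,6,7}->{1,2,3,4,6}; X {1,2,3,6,8}->{3,6,8}
Constraint 2 (Y + U = Z) on D(Y)={1,2,3,4,6} D(U)={2,3,5,6} D(Z)={2,4,5,6,8}: Z {2,4,5,6,8}->{4,5,6,8}
Constraint 3 (U + Z = X) on D(U)={2,3,5,6} D(Z)={4,5,6,8} D(X)={3,6,8}: U {2,3,5,6}->{2,3}; Z {4,5,6,8}->{4,5,6}; X {3,6,8}->{6,8}
So after all 3 constraints: D(Z) = {4,5,6}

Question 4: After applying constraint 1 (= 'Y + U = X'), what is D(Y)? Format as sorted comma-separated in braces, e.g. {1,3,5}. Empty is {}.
Constraint 1 (Y + U = X) on D(Y)={1,2,3,4,6,7} D(U)={2,3,5,6} D(X)={1,2,3,6,8}: Y {1,2,3,4,6,7}->{1,2,3,4,6}; X {1,2,3,6,8}->{3,6,8}
So after constraint 1: D(Y) = {1,2,3,4,6}

Answer: {1,2,3,4,6}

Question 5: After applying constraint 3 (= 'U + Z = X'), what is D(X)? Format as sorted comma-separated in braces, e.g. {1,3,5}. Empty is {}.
Constraint 1 (Y + U = X) on D(Y)={1,2,3,4,6,7} D(U)={2,3,5,6} D(X)={1,2,3,6,8}: Y {1,2,3,4,6,7}->{1,2,3,4,6}; X {1,2,3,6,8}->{3,6,8}
Constraint 2 (Y + U = Z) on D(Y)={1,2,3,4,6} D(U)={2,3,5,6} D(Z)={2,4,5,6,8}: Z {2,4,5,6,8}->{4,5,6,8}
Constraint 3 (U + Z = X) on D(U)={2,3,5,6} D(Z)={4,5,6,8} D(X)={3,6,8}: U {2,3,5,6}->{2,3}; Z {4,5,6,8}->{4,5,6}; X {3,6,8}->{6,8}
So after constraint 3: D(X) = {6,8}

Answer: {6,8}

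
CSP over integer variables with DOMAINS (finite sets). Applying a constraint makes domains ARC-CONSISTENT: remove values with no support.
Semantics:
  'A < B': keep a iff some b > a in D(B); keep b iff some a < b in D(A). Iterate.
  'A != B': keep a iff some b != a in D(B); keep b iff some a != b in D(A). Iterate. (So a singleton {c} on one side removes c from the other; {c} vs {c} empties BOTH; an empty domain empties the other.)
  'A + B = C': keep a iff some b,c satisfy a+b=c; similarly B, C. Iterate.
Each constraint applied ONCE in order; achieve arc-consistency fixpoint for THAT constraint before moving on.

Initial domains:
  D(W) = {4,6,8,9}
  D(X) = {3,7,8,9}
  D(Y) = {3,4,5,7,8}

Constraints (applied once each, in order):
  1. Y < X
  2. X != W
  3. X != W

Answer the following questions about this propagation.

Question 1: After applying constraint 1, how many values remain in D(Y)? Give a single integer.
Answer: 5

Derivation:
Constraint 1 (Y < X) on D(Y)={3,4,5,7,8} D(X)={3,7,8,9}: X {3,7,8,9}->{7,8,9}
So after constraint 1: D(Y)={3,4,5,7,8}, size = 5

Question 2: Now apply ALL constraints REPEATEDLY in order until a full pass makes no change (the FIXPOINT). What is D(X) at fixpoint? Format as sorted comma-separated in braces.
pass 0 (initial): D(X)={3,7,8,9}
pass 1: X {3,7,8,9}->{7,8,9}
pass 2: no change
Fixpoint after 2 passes: D(X) = {7,8,9}

Answer: {7,8,9}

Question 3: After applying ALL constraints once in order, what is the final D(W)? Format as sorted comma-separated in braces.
Constraint 1 (Y < X) on D(Y)={3,4,5,7,8} D(X)={3,7,8,9}: X {3,7,8,9}->{7,8,9}
Constraint 2 (X != W) on D(X)={7,8,9} D(W)={4,6,8,9}: no change
Constraint 3 (X != W) on D(X)={7,8,9} D(W)={4,6,8,9}: no change
So after all 3 constraints: D(W) = {4,6,8,9}

Answer: {4,6,8,9}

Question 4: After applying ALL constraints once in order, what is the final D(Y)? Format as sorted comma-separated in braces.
Constraint 1 (Y < X) on D(Y)={3,4,5,7,8} D(X)={3,7,8,9}: X {3,7,8,9}->{7,8,9}
Constraint 2 (X != W) on D(X)={7,8,9} D(W)={4,6,8,9}: no change
Constraint 3 (X != W) on D(X)={7,8,9} D(W)={4,6,8,9}: no change
So after all 3 constraints: D(Y) = {3,4,5,7,8}

Answer: {3,4,5,7,8}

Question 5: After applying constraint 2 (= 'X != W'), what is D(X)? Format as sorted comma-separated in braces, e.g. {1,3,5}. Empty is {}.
Answer: {7,8,9}

Derivation:
Constraint 1 (Y < X) on D(Y)={3,4,5,7,8} D(X)={3,7,8,9}: X {3,7,8,9}->{7,8,9}
Constraint 2 (X != W) on D(X)={7,8,9} D(W)={4,6,8,9}: no change
So after constraint 2: D(X) = {7,8,9}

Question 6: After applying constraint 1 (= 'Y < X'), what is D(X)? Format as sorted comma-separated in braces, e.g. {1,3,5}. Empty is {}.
Answer: {7,8,9}

Derivation:
Constraint 1 (Y < X) on D(Y)={3,4,5,7,8} D(X)={3,7,8,9}: X {3,7,8,9}->{7,8,9}
So after constraint 1: D(X) = {7,8,9}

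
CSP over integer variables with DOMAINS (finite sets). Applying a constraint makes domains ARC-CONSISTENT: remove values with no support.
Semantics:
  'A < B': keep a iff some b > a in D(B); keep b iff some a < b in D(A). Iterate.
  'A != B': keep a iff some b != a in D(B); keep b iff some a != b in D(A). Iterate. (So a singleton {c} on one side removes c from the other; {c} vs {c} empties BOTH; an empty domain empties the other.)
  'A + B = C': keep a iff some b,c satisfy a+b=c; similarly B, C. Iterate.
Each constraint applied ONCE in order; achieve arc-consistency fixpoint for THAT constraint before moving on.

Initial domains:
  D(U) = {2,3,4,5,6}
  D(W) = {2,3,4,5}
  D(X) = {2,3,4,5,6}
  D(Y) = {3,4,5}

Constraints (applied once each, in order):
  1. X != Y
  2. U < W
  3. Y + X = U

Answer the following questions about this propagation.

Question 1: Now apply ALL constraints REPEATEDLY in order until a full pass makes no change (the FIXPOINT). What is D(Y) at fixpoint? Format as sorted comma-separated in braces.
Answer: {}

Derivation:
pass 0 (initial): D(Y)={3,4,5}
pass 1: U {2,3,4,5,6}->{}; W {2,3,4,5}->{3,4,5}; X {2,3,4,5,6}->{}; Y {3,4,5}->{}
pass 2: W {3,4,5}->{}
pass 3: no change
Fixpoint after 3 passes: D(Y) = {}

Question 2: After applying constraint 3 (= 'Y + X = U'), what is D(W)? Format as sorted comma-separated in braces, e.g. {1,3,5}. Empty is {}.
Answer: {3,4,5}

Derivation:
Constraint 1 (X != Y) on D(X)={2,3,4,5,6} D(Y)={3,4,5}: no change
Constraint 2 (U < W) on D(U)={2,3,4,5,6} D(W)={2,3,4,5}: U {2,3,4,5,6}->{2,3,4}; W {2,3,4,5}->{3,4,5}
Constraint 3 (Y + X = U) on D(Y)={3,4,5} D(X)={2,3,4,5,6} D(U)={2,3,4}: Y {3,4,5}->{}; X {2,3,4,5,6}->{}; U {2,3,4}->{}
So after constraint 3: D(W) = {3,4,5}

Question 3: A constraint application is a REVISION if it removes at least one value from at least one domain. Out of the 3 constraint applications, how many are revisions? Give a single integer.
Constraint 1 (X != Y) on D(X)={2,3,4,5,6} D(Y)={3,4,5}: no change => not a revision
Constraint 2 (U < W) on D(U)={2,3,4,5,6} D(W)={2,3,4,5}: U {2,3,4,5,6}->{2,3,4}; W {2,3,4,5}->{3,4,5} => REVISION
Constraint 3 (Y + X = U) on D(Y)={3,4,5} D(X)={2,3,4,5,6} D(U)={2,3,4}: Y {3,4,5}->{}; X {2,3,4,5,6}->{}; U {2,3,4}->{} => REVISION
Total revisions = 2

Answer: 2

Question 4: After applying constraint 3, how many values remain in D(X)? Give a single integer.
Answer: 0

Derivation:
Constraint 1 (X != Y) on D(X)={2,3,4,5,6} D(Y)={3,4,5}: no change
Constraint 2 (U < W) on D(U)={2,3,4,5,6} D(W)={2,3,4,5}: U {2,3,4,5,6}->{2,3,4}; W {2,3,4,5}->{3,4,5}
Constraint 3 (Y + X = U) on D(Y)={3,4,5} D(X)={2,3,4,5,6} D(U)={2,3,4}: Y {3,4,5}->{}; X {2,3,4,5,6}->{}; U {2,3,4}->{}
So after constraint 3: D(X)={}, size = 0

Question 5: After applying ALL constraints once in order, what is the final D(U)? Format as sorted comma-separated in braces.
Constraint 1 (X != Y) on D(X)={2,3,4,5,6} D(Y)={3,4,5}: no change
Constraint 2 (U < W) on D(U)={2,3,4,5,6} D(W)={2,3,4,5}: U {2,3,4,5,6}->{2,3,4}; W {2,3,4,5}->{3,4,5}
Constraint 3 (Y + X = U) on D(Y)={3,4,5} D(X)={2,3,4,5,6} D(U)={2,3,4}: Y {3,4,5}->{}; X {2,3,4,5,6}->{}; U {2,3,4}->{}
So after all 3 constraints: D(U) = {}

Answer: {}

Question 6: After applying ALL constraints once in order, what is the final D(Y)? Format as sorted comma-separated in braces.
Constraint 1 (X != Y) on D(X)={2,3,4,5,6} D(Y)={3,4,5}: no change
Constraint 2 (U < W) on D(U)={2,3,4,5,6} D(W)={2,3,4,5}: U {2,3,4,5,6}->{2,3,4}; W {2,3,4,5}->{3,4,5}
Constraint 3 (Y + X = U) on D(Y)={3,4,5} D(X)={2,3,4,5,6} D(U)={2,3,4}: Y {3,4,5}->{}; X {2,3,4,5,6}->{}; U {2,3,4}->{}
So after all 3 constraints: D(Y) = {}

Answer: {}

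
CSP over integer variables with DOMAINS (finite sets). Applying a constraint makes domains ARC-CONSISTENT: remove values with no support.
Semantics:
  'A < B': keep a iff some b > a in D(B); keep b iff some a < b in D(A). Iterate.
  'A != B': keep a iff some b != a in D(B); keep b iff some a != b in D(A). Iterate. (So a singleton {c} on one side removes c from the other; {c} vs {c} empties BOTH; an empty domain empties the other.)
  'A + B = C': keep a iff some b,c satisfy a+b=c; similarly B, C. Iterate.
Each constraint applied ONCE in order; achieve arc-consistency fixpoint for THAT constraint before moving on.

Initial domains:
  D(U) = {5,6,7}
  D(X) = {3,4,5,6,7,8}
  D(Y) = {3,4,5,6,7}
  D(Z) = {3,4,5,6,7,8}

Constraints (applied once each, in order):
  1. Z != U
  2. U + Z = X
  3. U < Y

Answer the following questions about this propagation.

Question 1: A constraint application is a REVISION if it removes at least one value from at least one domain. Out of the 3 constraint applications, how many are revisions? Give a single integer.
Answer: 2

Derivation:
Constraint 1 (Z != U) on D(Z)={3,4,5,6,7,8} D(U)={5,6,7}: no change => not a revision
Constraint 2 (U + Z = X) on D(U)={5,6,7} D(Z)={3,4,5,6,7,8} D(X)={3,4,5,6,7,8}: U {5,6,7}->{5}; Z {3,4,5,6,7,8}->{3}; X {3,4,5,6,7,8}->{8} => REVISION
Constraint 3 (U < Y) on D(U)={5} D(Y)={3,4,5,6,7}: Y {3,4,5,6,7}->{6,7} => REVISION
Total revisions = 2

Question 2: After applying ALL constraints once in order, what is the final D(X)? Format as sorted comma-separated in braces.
Constraint 1 (Z != U) on D(Z)={3,4,5,6,7,8} D(U)={5,6,7}: no change
Constraint 2 (U + Z = X) on D(U)={5,6,7} D(Z)={3,4,5,6,7,8} D(X)={3,4,5,6,7,8}: U {5,6,7}->{5}; Z {3,4,5,6,7,8}->{3}; X {3,4,5,6,7,8}->{8}
Constraint 3 (U < Y) on D(U)={5} D(Y)={3,4,5,6,7}: Y {3,4,5,6,7}->{6,7}
So after all 3 constraints: D(X) = {8}

Answer: {8}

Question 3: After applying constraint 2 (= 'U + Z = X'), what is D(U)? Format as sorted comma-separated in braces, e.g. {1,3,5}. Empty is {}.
Answer: {5}

Derivation:
Constraint 1 (Z != U) on D(Z)={3,4,5,6,7,8} D(U)={5,6,7}: no change
Constraint 2 (U + Z = X) on D(U)={5,6,7} D(Z)={3,4,5,6,7,8} D(X)={3,4,5,6,7,8}: U {5,6,7}->{5}; Z {3,4,5,6,7,8}->{3}; X {3,4,5,6,7,8}->{8}
So after constraint 2: D(U) = {5}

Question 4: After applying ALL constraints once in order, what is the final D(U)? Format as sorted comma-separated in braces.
Constraint 1 (Z != U) on D(Z)={3,4,5,6,7,8} D(U)={5,6,7}: no change
Constraint 2 (U + Z = X) on D(U)={5,6,7} D(Z)={3,4,5,6,7,8} D(X)={3,4,5,6,7,8}: U {5,6,7}->{5}; Z {3,4,5,6,7,8}->{3}; X {3,4,5,6,7,8}->{8}
Constraint 3 (U < Y) on D(U)={5} D(Y)={3,4,5,6,7}: Y {3,4,5,6,7}->{6,7}
So after all 3 constraints: D(U) = {5}

Answer: {5}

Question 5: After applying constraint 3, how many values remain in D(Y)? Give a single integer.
Constraint 1 (Z != U) on D(Z)={3,4,5,6,7,8} D(U)={5,6,7}: no change
Constraint 2 (U + Z = X) on D(U)={5,6,7} D(Z)={3,4,5,6,7,8} D(X)={3,4,5,6,7,8}: U {5,6,7}->{5}; Z {3,4,5,6,7,8}->{3}; X {3,4,5,6,7,8}->{8}
Constraint 3 (U < Y) on D(U)={5} D(Y)={3,4,5,6,7}: Y {3,4,5,6,7}->{6,7}
So after constraint 3: D(Y)={6,7}, size = 2

Answer: 2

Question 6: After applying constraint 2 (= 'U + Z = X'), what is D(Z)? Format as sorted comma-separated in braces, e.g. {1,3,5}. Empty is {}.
Answer: {3}

Derivation:
Constraint 1 (Z != U) on D(Z)={3,4,5,6,7,8} D(U)={5,6,7}: no change
Constraint 2 (U + Z = X) on D(U)={5,6,7} D(Z)={3,4,5,6,7,8} D(X)={3,4,5,6,7,8}: U {5,6,7}->{5}; Z {3,4,5,6,7,8}->{3}; X {3,4,5,6,7,8}->{8}
So after constraint 2: D(Z) = {3}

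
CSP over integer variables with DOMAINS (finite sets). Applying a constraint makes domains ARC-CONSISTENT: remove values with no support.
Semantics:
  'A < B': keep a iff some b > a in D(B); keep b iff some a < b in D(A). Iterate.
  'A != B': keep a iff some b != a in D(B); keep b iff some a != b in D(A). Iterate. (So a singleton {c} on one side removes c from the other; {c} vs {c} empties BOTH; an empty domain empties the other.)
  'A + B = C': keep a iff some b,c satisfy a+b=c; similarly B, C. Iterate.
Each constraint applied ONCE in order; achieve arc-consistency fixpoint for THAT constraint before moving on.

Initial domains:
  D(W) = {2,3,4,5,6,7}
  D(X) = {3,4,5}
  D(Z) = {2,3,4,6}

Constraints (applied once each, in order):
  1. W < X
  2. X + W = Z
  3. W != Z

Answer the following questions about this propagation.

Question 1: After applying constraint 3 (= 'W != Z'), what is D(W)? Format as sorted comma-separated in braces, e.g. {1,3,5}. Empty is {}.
Constraint 1 (W < X) on D(W)={2,3,4,5,6,7} D(X)={3,4,5}: W {2,3,4,5,6,7}->{2,3,4}
Constraint 2 (X + W = Z) on D(X)={3,4,5} D(W)={2,3,4} D(Z)={2,3,4,6}: X {3,4,5}->{3,4}; W {2,3,4}->{2,3}; Z {2,3,4,6}->{6}
Constraint 3 (W != Z) on D(W)={2,3} D(Z)={6}: no change
So after constraint 3: D(W) = {2,3}

Answer: {2,3}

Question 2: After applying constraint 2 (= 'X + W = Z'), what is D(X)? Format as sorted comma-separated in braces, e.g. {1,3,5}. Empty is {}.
Constraint 1 (W < X) on D(W)={2,3,4,5,6,7} D(X)={3,4,5}: W {2,3,4,5,6,7}->{2,3,4}
Constraint 2 (X + W = Z) on D(X)={3,4,5} D(W)={2,3,4} D(Z)={2,3,4,6}: X {3,4,5}->{3,4}; W {2,3,4}->{2,3}; Z {2,3,4,6}->{6}
So after constraint 2: D(X) = {3,4}

Answer: {3,4}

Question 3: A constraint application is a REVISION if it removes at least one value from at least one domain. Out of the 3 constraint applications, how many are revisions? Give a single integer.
Answer: 2

Derivation:
Constraint 1 (W < X) on D(W)={2,3,4,5,6,7} D(X)={3,4,5}: W {2,3,4,5,6,7}->{2,3,4} => REVISION
Constraint 2 (X + W = Z) on D(X)={3,4,5} D(W)={2,3,4} D(Z)={2,3,4,6}: X {3,4,5}->{3,4}; W {2,3,4}->{2,3}; Z {2,3,4,6}->{6} => REVISION
Constraint 3 (W != Z) on D(W)={2,3} D(Z)={6}: no change => not a revision
Total revisions = 2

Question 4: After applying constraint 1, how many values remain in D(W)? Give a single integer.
Constraint 1 (W < X) on D(W)={2,3,4,5,6,7} D(X)={3,4,5}: W {2,3,4,5,6,7}->{2,3,4}
So after constraint 1: D(W)={2,3,4}, size = 3

Answer: 3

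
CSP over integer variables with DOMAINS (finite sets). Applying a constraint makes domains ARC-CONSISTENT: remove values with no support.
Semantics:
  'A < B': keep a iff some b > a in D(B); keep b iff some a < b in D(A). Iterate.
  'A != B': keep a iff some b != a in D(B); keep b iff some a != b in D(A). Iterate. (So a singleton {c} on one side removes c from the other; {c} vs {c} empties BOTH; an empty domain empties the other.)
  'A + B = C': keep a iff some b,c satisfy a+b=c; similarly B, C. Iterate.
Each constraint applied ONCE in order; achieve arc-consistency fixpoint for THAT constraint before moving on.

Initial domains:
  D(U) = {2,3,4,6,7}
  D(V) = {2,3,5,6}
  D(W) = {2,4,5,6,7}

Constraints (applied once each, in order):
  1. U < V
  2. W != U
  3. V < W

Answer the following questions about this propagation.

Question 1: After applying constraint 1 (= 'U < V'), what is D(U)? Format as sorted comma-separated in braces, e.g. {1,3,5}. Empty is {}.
Answer: {2,3,4}

Derivation:
Constraint 1 (U < V) on D(U)={2,3,4,6,7} D(V)={2,3,5,6}: U {2,3,4,6,7}->{2,3,4}; V {2,3,5,6}->{3,5,6}
So after constraint 1: D(U) = {2,3,4}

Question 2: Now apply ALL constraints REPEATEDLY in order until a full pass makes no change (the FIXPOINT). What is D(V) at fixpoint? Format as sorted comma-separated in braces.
Answer: {3,5,6}

Derivation:
pass 0 (initial): D(V)={2,3,5,6}
pass 1: U {2,3,4,6,7}->{2,3,4}; V {2,3,5,6}->{3,5,6}; W {2,4,5,6,7}->{4,5,6,7}
pass 2: no change
Fixpoint after 2 passes: D(V) = {3,5,6}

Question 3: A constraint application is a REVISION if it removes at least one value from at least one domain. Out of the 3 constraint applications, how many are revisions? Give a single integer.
Answer: 2

Derivation:
Constraint 1 (U < V) on D(U)={2,3,4,6,7} D(V)={2,3,5,6}: U {2,3,4,6,7}->{2,3,4}; V {2,3,5,6}->{3,5,6} => REVISION
Constraint 2 (W != U) on D(W)={2,4,5,6,7} D(U)={2,3,4}: no change => not a revision
Constraint 3 (V < W) on D(V)={3,5,6} D(W)={2,4,5,6,7}: W {2,4,5,6,7}->{4,5,6,7} => REVISION
Total revisions = 2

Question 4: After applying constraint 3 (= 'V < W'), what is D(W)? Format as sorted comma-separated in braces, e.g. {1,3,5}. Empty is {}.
Constraint 1 (U < V) on D(U)={2,3,4,6,7} D(V)={2,3,5,6}: U {2,3,4,6,7}->{2,3,4}; V {2,3,5,6}->{3,5,6}
Constraint 2 (W != U) on D(W)={2,4,5,6,7} D(U)={2,3,4}: no change
Constraint 3 (V < W) on D(V)={3,5,6} D(W)={2,4,5,6,7}: W {2,4,5,6,7}->{4,5,6,7}
So after constraint 3: D(W) = {4,5,6,7}

Answer: {4,5,6,7}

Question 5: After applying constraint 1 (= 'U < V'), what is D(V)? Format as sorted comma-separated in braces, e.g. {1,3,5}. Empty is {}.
Constraint 1 (U < V) on D(U)={2,3,4,6,7} D(V)={2,3,5,6}: U {2,3,4,6,7}->{2,3,4}; V {2,3,5,6}->{3,5,6}
So after constraint 1: D(V) = {3,5,6}

Answer: {3,5,6}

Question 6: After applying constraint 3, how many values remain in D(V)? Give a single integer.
Answer: 3

Derivation:
Constraint 1 (U < V) on D(U)={2,3,4,6,7} D(V)={2,3,5,6}: U {2,3,4,6,7}->{2,3,4}; V {2,3,5,6}->{3,5,6}
Constraint 2 (W != U) on D(W)={2,4,5,6,7} D(U)={2,3,4}: no change
Constraint 3 (V < W) on D(V)={3,5,6} D(W)={2,4,5,6,7}: W {2,4,5,6,7}->{4,5,6,7}
So after constraint 3: D(V)={3,5,6}, size = 3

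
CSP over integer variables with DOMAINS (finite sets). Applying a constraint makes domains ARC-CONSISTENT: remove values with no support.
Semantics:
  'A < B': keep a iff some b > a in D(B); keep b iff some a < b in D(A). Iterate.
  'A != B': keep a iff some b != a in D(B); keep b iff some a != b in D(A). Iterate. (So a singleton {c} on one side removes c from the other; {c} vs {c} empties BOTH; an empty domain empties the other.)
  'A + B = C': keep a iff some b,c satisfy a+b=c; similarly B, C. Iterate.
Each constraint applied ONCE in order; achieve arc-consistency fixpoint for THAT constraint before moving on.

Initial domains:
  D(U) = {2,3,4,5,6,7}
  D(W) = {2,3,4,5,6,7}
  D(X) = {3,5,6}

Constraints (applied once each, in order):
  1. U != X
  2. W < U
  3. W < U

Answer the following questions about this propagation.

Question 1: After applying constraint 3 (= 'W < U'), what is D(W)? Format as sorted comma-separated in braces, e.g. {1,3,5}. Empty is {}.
Answer: {2,3,4,5,6}

Derivation:
Constraint 1 (U != X) on D(U)={2,3,4,5,6,7} D(X)={3,5,6}: no change
Constraint 2 (W < U) on D(W)={2,3,4,5,6,7} D(U)={2,3,4,5,6,7}: W {2,3,4,5,6,7}->{2,3,4,5,6}; U {2,3,4,5,6,7}->{3,4,5,6,7}
Constraint 3 (W < U) on D(W)={2,3,4,5,6} D(U)={3,4,5,6,7}: no change
So after constraint 3: D(W) = {2,3,4,5,6}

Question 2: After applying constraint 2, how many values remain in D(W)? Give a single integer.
Answer: 5

Derivation:
Constraint 1 (U != X) on D(U)={2,3,4,5,6,7} D(X)={3,5,6}: no change
Constraint 2 (W < U) on D(W)={2,3,4,5,6,7} D(U)={2,3,4,5,6,7}: W {2,3,4,5,6,7}->{2,3,4,5,6}; U {2,3,4,5,6,7}->{3,4,5,6,7}
So after constraint 2: D(W)={2,3,4,5,6}, size = 5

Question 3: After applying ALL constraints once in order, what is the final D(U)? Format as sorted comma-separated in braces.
Answer: {3,4,5,6,7}

Derivation:
Constraint 1 (U != X) on D(U)={2,3,4,5,6,7} D(X)={3,5,6}: no change
Constraint 2 (W < U) on D(W)={2,3,4,5,6,7} D(U)={2,3,4,5,6,7}: W {2,3,4,5,6,7}->{2,3,4,5,6}; U {2,3,4,5,6,7}->{3,4,5,6,7}
Constraint 3 (W < U) on D(W)={2,3,4,5,6} D(U)={3,4,5,6,7}: no change
So after all 3 constraints: D(U) = {3,4,5,6,7}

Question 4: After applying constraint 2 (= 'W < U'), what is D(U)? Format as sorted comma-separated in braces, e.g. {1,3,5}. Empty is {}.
Constraint 1 (U != X) on D(U)={2,3,4,5,6,7} D(X)={3,5,6}: no change
Constraint 2 (W < U) on D(W)={2,3,4,5,6,7} D(U)={2,3,4,5,6,7}: W {2,3,4,5,6,7}->{2,3,4,5,6}; U {2,3,4,5,6,7}->{3,4,5,6,7}
So after constraint 2: D(U) = {3,4,5,6,7}

Answer: {3,4,5,6,7}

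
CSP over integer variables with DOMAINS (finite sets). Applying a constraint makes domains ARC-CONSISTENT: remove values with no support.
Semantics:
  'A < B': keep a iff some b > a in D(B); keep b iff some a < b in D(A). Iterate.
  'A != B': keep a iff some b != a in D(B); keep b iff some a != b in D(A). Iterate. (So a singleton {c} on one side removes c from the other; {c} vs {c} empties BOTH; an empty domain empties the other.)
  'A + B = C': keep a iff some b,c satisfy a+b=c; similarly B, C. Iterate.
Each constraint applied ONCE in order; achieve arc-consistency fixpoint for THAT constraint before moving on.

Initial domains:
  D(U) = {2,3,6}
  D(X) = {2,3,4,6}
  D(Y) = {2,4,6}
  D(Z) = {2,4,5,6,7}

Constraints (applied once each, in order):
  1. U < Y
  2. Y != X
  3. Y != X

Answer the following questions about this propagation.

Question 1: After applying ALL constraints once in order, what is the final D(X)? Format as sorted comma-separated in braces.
Constraint 1 (U < Y) on D(U)={2,3,6} D(Y)={2,4,6}: U {2,3,6}->{2,3}; Y {2,4,6}->{4,6}
Constraint 2 (Y != X) on D(Y)={4,6} D(X)={2,3,4,6}: no change
Constraint 3 (Y != X) on D(Y)={4,6} D(X)={2,3,4,6}: no change
So after all 3 constraints: D(X) = {2,3,4,6}

Answer: {2,3,4,6}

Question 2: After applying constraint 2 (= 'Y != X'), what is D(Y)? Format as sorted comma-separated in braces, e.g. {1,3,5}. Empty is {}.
Answer: {4,6}

Derivation:
Constraint 1 (U < Y) on D(U)={2,3,6} D(Y)={2,4,6}: U {2,3,6}->{2,3}; Y {2,4,6}->{4,6}
Constraint 2 (Y != X) on D(Y)={4,6} D(X)={2,3,4,6}: no change
So after constraint 2: D(Y) = {4,6}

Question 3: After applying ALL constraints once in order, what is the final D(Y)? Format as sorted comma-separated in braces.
Constraint 1 (U < Y) on D(U)={2,3,6} D(Y)={2,4,6}: U {2,3,6}->{2,3}; Y {2,4,6}->{4,6}
Constraint 2 (Y != X) on D(Y)={4,6} D(X)={2,3,4,6}: no change
Constraint 3 (Y != X) on D(Y)={4,6} D(X)={2,3,4,6}: no change
So after all 3 constraints: D(Y) = {4,6}

Answer: {4,6}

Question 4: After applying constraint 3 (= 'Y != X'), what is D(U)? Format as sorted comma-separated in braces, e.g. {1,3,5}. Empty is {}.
Constraint 1 (U < Y) on D(U)={2,3,6} D(Y)={2,4,6}: U {2,3,6}->{2,3}; Y {2,4,6}->{4,6}
Constraint 2 (Y != X) on D(Y)={4,6} D(X)={2,3,4,6}: no change
Constraint 3 (Y != X) on D(Y)={4,6} D(X)={2,3,4,6}: no change
So after constraint 3: D(U) = {2,3}

Answer: {2,3}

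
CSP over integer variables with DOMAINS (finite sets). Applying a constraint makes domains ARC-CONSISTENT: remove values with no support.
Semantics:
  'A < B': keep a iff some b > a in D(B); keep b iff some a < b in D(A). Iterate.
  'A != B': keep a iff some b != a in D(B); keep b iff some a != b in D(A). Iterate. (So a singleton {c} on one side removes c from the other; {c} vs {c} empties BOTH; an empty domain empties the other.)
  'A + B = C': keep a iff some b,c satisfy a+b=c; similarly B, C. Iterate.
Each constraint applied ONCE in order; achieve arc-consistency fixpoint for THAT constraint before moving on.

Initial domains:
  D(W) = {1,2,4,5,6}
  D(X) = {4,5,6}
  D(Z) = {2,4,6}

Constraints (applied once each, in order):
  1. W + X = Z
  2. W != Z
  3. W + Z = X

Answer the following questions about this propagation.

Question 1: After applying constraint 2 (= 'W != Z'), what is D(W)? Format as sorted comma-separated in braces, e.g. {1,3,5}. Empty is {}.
Constraint 1 (W + X = Z) on D(W)={1,2,4,5,6} D(X)={4,5,6} D(Z)={2,4,6}: W {1,2,4,5,6}->{1,2}; X {4,5,6}->{4,5}; Z {2,4,6}->{6}
Constraint 2 (W != Z) on D(W)={1,2} D(Z)={6}: no change
So after constraint 2: D(W) = {1,2}

Answer: {1,2}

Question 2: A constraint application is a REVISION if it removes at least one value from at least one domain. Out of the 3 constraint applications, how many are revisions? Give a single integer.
Answer: 2

Derivation:
Constraint 1 (W + X = Z) on D(W)={1,2,4,5,6} D(X)={4,5,6} D(Z)={2,4,6}: W {1,2,4,5,6}->{1,2}; X {4,5,6}->{4,5}; Z {2,4,6}->{6} => REVISION
Constraint 2 (W != Z) on D(W)={1,2} D(Z)={6}: no change => not a revision
Constraint 3 (W + Z = X) on D(W)={1,2} D(Z)={6} D(X)={4,5}: W {1,2}->{}; Z {6}->{}; X {4,5}->{} => REVISION
Total revisions = 2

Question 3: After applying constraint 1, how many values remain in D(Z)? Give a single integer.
Constraint 1 (W + X = Z) on D(W)={1,2,4,5,6} D(X)={4,5,6} D(Z)={2,4,6}: W {1,2,4,5,6}->{1,2}; X {4,5,6}->{4,5}; Z {2,4,6}->{6}
So after constraint 1: D(Z)={6}, size = 1

Answer: 1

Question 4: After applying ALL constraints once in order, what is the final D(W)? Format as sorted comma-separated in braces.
Constraint 1 (W + X = Z) on D(W)={1,2,4,5,6} D(X)={4,5,6} D(Z)={2,4,6}: W {1,2,4,5,6}->{1,2}; X {4,5,6}->{4,5}; Z {2,4,6}->{6}
Constraint 2 (W != Z) on D(W)={1,2} D(Z)={6}: no change
Constraint 3 (W + Z = X) on D(W)={1,2} D(Z)={6} D(X)={4,5}: W {1,2}->{}; Z {6}->{}; X {4,5}->{}
So after all 3 constraints: D(W) = {}

Answer: {}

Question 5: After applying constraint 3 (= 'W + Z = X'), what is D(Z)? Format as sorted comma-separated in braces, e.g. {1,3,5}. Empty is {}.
Constraint 1 (W + X = Z) on D(W)={1,2,4,5,6} D(X)={4,5,6} D(Z)={2,4,6}: W {1,2,4,5,6}->{1,2}; X {4,5,6}->{4,5}; Z {2,4,6}->{6}
Constraint 2 (W != Z) on D(W)={1,2} D(Z)={6}: no change
Constraint 3 (W + Z = X) on D(W)={1,2} D(Z)={6} D(X)={4,5}: W {1,2}->{}; Z {6}->{}; X {4,5}->{}
So after constraint 3: D(Z) = {}

Answer: {}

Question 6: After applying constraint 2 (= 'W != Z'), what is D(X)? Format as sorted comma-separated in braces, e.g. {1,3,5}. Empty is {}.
Answer: {4,5}

Derivation:
Constraint 1 (W + X = Z) on D(W)={1,2,4,5,6} D(X)={4,5,6} D(Z)={2,4,6}: W {1,2,4,5,6}->{1,2}; X {4,5,6}->{4,5}; Z {2,4,6}->{6}
Constraint 2 (W != Z) on D(W)={1,2} D(Z)={6}: no change
So after constraint 2: D(X) = {4,5}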